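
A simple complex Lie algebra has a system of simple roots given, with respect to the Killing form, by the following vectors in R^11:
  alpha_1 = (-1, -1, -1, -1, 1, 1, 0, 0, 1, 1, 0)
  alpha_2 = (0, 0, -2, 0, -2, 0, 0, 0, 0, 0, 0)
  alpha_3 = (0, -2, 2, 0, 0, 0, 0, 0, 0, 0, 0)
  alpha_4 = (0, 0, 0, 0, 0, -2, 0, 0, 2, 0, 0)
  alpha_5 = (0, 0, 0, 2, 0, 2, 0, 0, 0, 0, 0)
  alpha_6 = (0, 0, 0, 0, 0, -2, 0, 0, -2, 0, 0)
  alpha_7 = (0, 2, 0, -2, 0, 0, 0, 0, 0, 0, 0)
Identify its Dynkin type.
Compute the Cartan integers a_ij = 2(alpha_i, alpha_j)/(alpha_j, alpha_j); the resulting 7x7 Cartan matrix is
[[2, 0, 0, 0, 0, -1, 0], [0, 2, -1, 0, 0, 0, 0], [0, -1, 2, 0, 0, 0, -1], [0, 0, 0, 2, -1, 0, 0], [0, 0, 0, -1, 2, -1, -1], [-1, 0, 0, 0, -1, 2, 0], [0, 0, -1, 0, -1, 0, 2]].
All simple roots have the same length, so the diagram is simply laced. The associated Dynkin diagram is a chain of 6 nodes with one extra node attached to the third node from one end (E_7), so the type is E_7.

E7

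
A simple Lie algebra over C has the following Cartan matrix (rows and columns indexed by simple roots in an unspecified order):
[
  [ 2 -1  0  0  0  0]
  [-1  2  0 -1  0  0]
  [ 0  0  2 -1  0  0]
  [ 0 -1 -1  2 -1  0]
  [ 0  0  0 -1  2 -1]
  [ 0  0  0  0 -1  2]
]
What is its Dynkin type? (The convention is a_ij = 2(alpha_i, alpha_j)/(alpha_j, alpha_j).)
type E_6

The matrix has rank 6 with 2's on the diagonal. Reading the off-diagonal entries as Dynkin edges (a single edge where a_ij = a_ji = -1; a double or triple edge where a_ij * a_ji = 2 or 3), the diagram is a chain of 5 nodes with one extra node attached to the third node from one end (E_6). One simple-root ordering that puts it in standard form is (alpha_1, alpha_3, alpha_2, alpha_4, alpha_5, alpha_6). So the algebra is type E_6.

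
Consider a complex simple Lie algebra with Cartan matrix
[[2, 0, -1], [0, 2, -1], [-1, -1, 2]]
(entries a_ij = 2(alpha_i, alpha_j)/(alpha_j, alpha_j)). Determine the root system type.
The matrix has rank 3 with 2's on the diagonal. Reading the off-diagonal entries as Dynkin edges (a single edge where a_ij = a_ji = -1; a double or triple edge where a_ij * a_ji = 2 or 3), the diagram is a chain of 3 nodes with single edges (A_3). One simple-root ordering that puts it in standard form is (alpha_2, alpha_3, alpha_1). So the algebra is type A_3, i.e. sl(4).

A_3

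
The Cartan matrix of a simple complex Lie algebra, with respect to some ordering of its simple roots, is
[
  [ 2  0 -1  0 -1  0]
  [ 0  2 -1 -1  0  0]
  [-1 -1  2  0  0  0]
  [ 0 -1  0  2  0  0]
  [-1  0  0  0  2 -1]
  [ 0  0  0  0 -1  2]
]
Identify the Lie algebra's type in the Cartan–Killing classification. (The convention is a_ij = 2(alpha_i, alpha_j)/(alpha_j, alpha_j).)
The matrix has rank 6 with 2's on the diagonal. Reading the off-diagonal entries as Dynkin edges (a single edge where a_ij = a_ji = -1; a double or triple edge where a_ij * a_ji = 2 or 3), the diagram is a chain of 6 nodes with single edges (A_6). One simple-root ordering that puts it in standard form is (alpha_4, alpha_2, alpha_3, alpha_1, alpha_5, alpha_6). So the algebra is type A_6, i.e. sl(7).

A_6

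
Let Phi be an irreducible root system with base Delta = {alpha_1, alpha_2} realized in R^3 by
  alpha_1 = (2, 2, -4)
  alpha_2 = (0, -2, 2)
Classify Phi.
Compute the Cartan integers a_ij = 2(alpha_i, alpha_j)/(alpha_j, alpha_j); the resulting 2x2 Cartan matrix is
[[2, -3], [-1, 2]].
The roots have two lengths (squared-length ratio 3:1); the short ones are alpha_{2}. The associated Dynkin diagram is two nodes joined by a triple edge (G_2), so the type is G_2.

type G_2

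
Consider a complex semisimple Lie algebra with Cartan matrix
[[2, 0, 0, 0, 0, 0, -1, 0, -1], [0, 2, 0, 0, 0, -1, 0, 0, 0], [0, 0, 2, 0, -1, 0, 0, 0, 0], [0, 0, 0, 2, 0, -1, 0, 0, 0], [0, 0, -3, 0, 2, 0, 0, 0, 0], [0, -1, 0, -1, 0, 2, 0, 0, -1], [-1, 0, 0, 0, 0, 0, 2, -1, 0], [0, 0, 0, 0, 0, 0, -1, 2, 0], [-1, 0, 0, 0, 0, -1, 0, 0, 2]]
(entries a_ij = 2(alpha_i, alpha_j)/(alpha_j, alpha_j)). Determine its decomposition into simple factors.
The diagram associated to this matrix has two connected components: the simple roots {alpha_1, alpha_2, alpha_4, alpha_6, alpha_7, alpha_8, alpha_9} form a chain of 5 nodes with a fork of two nodes at one end (D_7), and {alpha_3, alpha_5} form two nodes joined by a triple edge (G_2). A semisimple Lie algebra decomposes uniquely as the direct sum of simple ideals, one per connected component of its Dynkin diagram, so g ≅ D_7 ⊕ G_2 (dimension 91 + 14 = 105).

type D_7 ⊕ type G_2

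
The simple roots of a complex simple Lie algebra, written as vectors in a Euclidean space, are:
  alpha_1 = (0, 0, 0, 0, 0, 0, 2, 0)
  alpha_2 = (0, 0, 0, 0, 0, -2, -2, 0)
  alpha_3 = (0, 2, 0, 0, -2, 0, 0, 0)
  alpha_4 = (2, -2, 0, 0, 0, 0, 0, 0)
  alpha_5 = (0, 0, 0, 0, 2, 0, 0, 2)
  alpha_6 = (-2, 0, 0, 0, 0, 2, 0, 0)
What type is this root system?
type B_6

Compute the Cartan integers a_ij = 2(alpha_i, alpha_j)/(alpha_j, alpha_j); the resulting 6x6 Cartan matrix is
[[2, -1, 0, 0, 0, 0], [-2, 2, 0, 0, 0, -1], [0, 0, 2, -1, -1, 0], [0, 0, -1, 2, 0, -1], [0, 0, -1, 0, 2, 0], [0, -1, 0, -1, 0, 2]].
The roots have two lengths (squared-length ratio 2:1); the short ones are alpha_{1}. The associated Dynkin diagram is a chain of 6 nodes with a double edge at one end; the terminal node there is the unique short simple root (B_6), so the type is B_6 (the algebra so(13)).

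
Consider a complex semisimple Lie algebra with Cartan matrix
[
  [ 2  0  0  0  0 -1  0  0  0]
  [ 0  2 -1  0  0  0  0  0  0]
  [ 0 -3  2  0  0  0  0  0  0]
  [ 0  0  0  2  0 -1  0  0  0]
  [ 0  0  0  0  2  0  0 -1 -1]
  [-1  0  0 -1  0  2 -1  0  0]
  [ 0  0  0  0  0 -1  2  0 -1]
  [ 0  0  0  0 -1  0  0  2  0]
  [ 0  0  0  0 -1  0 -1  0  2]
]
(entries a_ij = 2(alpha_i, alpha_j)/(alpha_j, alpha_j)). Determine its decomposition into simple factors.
D7 + G2

The diagram associated to this matrix has two connected components: the simple roots {alpha_1, alpha_4, alpha_5, alpha_6, alpha_7, alpha_8, alpha_9} form a chain of 5 nodes with a fork of two nodes at one end (D_7), and {alpha_2, alpha_3} form two nodes joined by a triple edge (G_2). A semisimple Lie algebra decomposes uniquely as the direct sum of simple ideals, one per connected component of its Dynkin diagram, so g ≅ D_7 ⊕ G_2 (dimension 91 + 14 = 105).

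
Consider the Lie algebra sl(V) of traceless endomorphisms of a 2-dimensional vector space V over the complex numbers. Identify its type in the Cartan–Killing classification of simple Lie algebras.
This is sl(2), which has dimension 2^2 - 1 = 3 and rank 2 - 1 = 1 (a Cartan subalgebra is the diagonal traceless matrices). In the classification of classical Lie algebras, the special linear algebra sl(n+1) has type A_n; here n = 1, so the Dynkin diagram is a chain of 1 nodes with single edges (A_1). Hence the type is A_1.

A1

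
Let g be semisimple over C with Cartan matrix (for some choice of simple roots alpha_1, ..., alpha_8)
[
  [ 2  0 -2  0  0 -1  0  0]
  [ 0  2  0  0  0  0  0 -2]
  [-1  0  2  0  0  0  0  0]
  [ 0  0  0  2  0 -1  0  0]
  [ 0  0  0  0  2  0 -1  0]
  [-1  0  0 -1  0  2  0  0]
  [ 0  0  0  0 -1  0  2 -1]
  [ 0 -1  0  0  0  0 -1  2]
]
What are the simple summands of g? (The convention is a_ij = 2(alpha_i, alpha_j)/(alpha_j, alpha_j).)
The diagram associated to this matrix has two connected components: the simple roots {alpha_1, alpha_3, alpha_4, alpha_6} form a chain of 4 nodes with a double edge at one end; the terminal node there is the unique short simple root (B_4), and {alpha_2, alpha_5, alpha_7, alpha_8} form a chain of 4 nodes with a double edge at one end; the terminal node there is the unique long simple root (C_4). A semisimple Lie algebra decomposes uniquely as the direct sum of simple ideals, one per connected component of its Dynkin diagram, so g ≅ B_4 ⊕ C_4 (dimension 36 + 36 = 72).

B4 + C4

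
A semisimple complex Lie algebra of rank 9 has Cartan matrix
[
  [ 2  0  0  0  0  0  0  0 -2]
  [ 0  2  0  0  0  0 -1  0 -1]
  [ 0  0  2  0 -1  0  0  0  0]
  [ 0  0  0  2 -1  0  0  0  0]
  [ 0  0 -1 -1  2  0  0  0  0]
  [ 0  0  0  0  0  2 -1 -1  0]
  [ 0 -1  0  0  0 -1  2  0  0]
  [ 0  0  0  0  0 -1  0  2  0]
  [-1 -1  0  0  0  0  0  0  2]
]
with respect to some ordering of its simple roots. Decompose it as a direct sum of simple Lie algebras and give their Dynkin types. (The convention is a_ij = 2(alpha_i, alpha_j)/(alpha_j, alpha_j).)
The diagram associated to this matrix has two connected components: the simple roots {alpha_3, alpha_4, alpha_5} form a chain of 3 nodes with single edges (A_3), and {alpha_1, alpha_2, alpha_6, alpha_7, alpha_8, alpha_9} form a chain of 6 nodes with a double edge at one end; the terminal node there is the unique long simple root (C_6). A semisimple Lie algebra decomposes uniquely as the direct sum of simple ideals, one per connected component of its Dynkin diagram, so g ≅ A_3 ⊕ C_6 (dimension 15 + 78 = 93).

A3 ⊕ C6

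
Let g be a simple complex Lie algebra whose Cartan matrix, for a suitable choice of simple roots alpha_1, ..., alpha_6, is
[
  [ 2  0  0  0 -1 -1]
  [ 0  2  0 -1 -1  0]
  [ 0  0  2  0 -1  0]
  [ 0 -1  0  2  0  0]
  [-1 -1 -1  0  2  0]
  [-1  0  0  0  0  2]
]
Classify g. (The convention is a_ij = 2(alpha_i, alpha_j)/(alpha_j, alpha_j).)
The matrix has rank 6 with 2's on the diagonal. Reading the off-diagonal entries as Dynkin edges (a single edge where a_ij = a_ji = -1; a double or triple edge where a_ij * a_ji = 2 or 3), the diagram is a chain of 5 nodes with one extra node attached to the third node from one end (E_6). One simple-root ordering that puts it in standard form is (alpha_6, alpha_3, alpha_1, alpha_5, alpha_2, alpha_4). So the algebra is type E_6.

E6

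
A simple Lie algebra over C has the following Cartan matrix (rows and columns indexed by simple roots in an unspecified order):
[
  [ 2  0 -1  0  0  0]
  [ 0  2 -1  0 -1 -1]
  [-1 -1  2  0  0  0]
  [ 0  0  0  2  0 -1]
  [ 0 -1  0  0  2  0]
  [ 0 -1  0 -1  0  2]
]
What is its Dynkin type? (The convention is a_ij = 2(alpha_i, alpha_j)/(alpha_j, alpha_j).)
E_6

The matrix has rank 6 with 2's on the diagonal. Reading the off-diagonal entries as Dynkin edges (a single edge where a_ij = a_ji = -1; a double or triple edge where a_ij * a_ji = 2 or 3), the diagram is a chain of 5 nodes with one extra node attached to the third node from one end (E_6). One simple-root ordering that puts it in standard form is (alpha_1, alpha_5, alpha_3, alpha_2, alpha_6, alpha_4). So the algebra is type E_6.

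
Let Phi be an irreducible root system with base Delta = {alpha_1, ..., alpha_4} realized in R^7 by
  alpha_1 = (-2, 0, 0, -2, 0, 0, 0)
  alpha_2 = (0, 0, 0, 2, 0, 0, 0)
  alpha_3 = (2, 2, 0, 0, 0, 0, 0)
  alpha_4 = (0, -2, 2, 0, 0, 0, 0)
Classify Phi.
B_4 (so(9))

Compute the Cartan integers a_ij = 2(alpha_i, alpha_j)/(alpha_j, alpha_j); the resulting 4x4 Cartan matrix is
[[2, -2, -1, 0], [-1, 2, 0, 0], [-1, 0, 2, -1], [0, 0, -1, 2]].
The roots have two lengths (squared-length ratio 2:1); the short ones are alpha_{2}. The associated Dynkin diagram is a chain of 4 nodes with a double edge at one end; the terminal node there is the unique short simple root (B_4), so the type is B_4 (the algebra so(9)).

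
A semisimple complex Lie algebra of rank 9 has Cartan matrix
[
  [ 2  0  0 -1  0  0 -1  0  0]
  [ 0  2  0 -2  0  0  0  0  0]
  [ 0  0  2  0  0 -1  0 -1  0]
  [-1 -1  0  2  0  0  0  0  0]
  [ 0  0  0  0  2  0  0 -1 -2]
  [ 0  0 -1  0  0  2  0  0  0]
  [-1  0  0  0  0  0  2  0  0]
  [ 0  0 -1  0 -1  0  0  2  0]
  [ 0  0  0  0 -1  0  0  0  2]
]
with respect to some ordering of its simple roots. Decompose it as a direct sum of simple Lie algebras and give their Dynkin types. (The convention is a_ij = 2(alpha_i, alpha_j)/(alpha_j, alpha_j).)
B_5 (so(11)) ⊕ C_4 (sp(8))

The diagram associated to this matrix has two connected components: the simple roots {alpha_3, alpha_5, alpha_6, alpha_8, alpha_9} form a chain of 5 nodes with a double edge at one end; the terminal node there is the unique short simple root (B_5), and {alpha_1, alpha_2, alpha_4, alpha_7} form a chain of 4 nodes with a double edge at one end; the terminal node there is the unique long simple root (C_4). A semisimple Lie algebra decomposes uniquely as the direct sum of simple ideals, one per connected component of its Dynkin diagram, so g ≅ B_5 ⊕ C_4 (dimension 55 + 36 = 91).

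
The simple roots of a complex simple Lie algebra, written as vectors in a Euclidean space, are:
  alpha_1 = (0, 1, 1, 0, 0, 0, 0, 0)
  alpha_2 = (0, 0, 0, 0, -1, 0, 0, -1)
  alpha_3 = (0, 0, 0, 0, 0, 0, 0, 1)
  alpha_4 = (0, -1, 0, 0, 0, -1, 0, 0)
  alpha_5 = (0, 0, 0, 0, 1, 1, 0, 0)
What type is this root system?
Compute the Cartan integers a_ij = 2(alpha_i, alpha_j)/(alpha_j, alpha_j); the resulting 5x5 Cartan matrix is
[[2, 0, 0, -1, 0], [0, 2, -2, 0, -1], [0, -1, 2, 0, 0], [-1, 0, 0, 2, -1], [0, -1, 0, -1, 2]].
The roots have two lengths (squared-length ratio 2:1); the short ones are alpha_{3}. The associated Dynkin diagram is a chain of 5 nodes with a double edge at one end; the terminal node there is the unique short simple root (B_5), so the type is B_5 (the algebra so(11)).

type B_5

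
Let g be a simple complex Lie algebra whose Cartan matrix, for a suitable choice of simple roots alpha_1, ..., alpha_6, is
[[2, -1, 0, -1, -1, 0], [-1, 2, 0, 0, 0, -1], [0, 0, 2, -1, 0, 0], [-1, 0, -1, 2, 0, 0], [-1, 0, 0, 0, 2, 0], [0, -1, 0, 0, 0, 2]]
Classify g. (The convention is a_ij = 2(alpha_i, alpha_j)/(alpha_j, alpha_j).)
The matrix has rank 6 with 2's on the diagonal. Reading the off-diagonal entries as Dynkin edges (a single edge where a_ij = a_ji = -1; a double or triple edge where a_ij * a_ji = 2 or 3), the diagram is a chain of 5 nodes with one extra node attached to the third node from one end (E_6). One simple-root ordering that puts it in standard form is (alpha_6, alpha_5, alpha_2, alpha_1, alpha_4, alpha_3). So the algebra is type E_6.

type E_6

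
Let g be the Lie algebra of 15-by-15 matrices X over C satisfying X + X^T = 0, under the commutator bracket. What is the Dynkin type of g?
This is so(15) with 15 odd, which has dimension 15(15-1)/2 = 105 and rank (15-1)/2 = 7. In the classification of classical Lie algebras, the orthogonal algebra so(2n+1) in an odd number of variables has type B_n; here n = 7, so the Dynkin diagram is a chain of 7 nodes with a double edge at one end; the terminal node there is the unique short simple root (B_7). Hence the type is B_7.

B_7 (so(15))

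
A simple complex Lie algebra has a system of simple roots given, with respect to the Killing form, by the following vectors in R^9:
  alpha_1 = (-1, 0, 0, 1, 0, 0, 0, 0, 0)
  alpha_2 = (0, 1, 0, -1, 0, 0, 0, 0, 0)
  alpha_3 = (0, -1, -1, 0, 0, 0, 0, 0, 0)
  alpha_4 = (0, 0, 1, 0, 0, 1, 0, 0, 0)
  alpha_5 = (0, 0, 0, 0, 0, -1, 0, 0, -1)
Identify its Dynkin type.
Compute the Cartan integers a_ij = 2(alpha_i, alpha_j)/(alpha_j, alpha_j); the resulting 5x5 Cartan matrix is
[[2, -1, 0, 0, 0], [-1, 2, -1, 0, 0], [0, -1, 2, -1, 0], [0, 0, -1, 2, -1], [0, 0, 0, -1, 2]].
All simple roots have the same length, so the diagram is simply laced. The associated Dynkin diagram is a chain of 5 nodes with single edges (A_5), so the type is A_5 (the algebra sl(6)).

A_5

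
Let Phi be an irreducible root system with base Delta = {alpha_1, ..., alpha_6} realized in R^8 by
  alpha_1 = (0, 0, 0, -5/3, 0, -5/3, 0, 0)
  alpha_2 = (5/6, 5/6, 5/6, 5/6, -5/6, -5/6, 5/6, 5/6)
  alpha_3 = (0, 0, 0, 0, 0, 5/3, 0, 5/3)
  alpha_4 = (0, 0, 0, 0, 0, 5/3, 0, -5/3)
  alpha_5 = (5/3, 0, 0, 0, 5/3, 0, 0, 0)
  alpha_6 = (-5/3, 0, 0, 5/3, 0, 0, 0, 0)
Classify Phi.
E_6

Compute the Cartan integers a_ij = 2(alpha_i, alpha_j)/(alpha_j, alpha_j); the resulting 6x6 Cartan matrix is
[[2, 0, -1, -1, 0, -1], [0, 2, 0, -1, 0, 0], [-1, 0, 2, 0, 0, 0], [-1, -1, 0, 2, 0, 0], [0, 0, 0, 0, 2, -1], [-1, 0, 0, 0, -1, 2]].
All simple roots have the same length, so the diagram is simply laced. The associated Dynkin diagram is a chain of 5 nodes with one extra node attached to the third node from one end (E_6), so the type is E_6.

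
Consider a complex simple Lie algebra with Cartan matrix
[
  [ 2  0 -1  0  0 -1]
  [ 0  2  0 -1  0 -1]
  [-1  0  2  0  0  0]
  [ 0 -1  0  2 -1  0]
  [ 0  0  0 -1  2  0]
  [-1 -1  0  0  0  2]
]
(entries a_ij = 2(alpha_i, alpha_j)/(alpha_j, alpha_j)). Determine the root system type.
The matrix has rank 6 with 2's on the diagonal. Reading the off-diagonal entries as Dynkin edges (a single edge where a_ij = a_ji = -1; a double or triple edge where a_ij * a_ji = 2 or 3), the diagram is a chain of 6 nodes with single edges (A_6). One simple-root ordering that puts it in standard form is (alpha_3, alpha_1, alpha_6, alpha_2, alpha_4, alpha_5). So the algebra is type A_6, i.e. sl(7).

A_6 (sl(7))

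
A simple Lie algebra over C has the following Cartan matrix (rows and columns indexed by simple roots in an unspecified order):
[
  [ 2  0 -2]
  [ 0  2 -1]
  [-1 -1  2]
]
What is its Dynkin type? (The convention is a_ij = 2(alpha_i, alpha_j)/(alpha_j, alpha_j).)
The matrix has rank 3 with 2's on the diagonal. Reading the off-diagonal entries as Dynkin edges (a single edge where a_ij = a_ji = -1; a double or triple edge where a_ij * a_ji = 2 or 3), the diagram is a chain of 3 nodes with a double edge at one end; the terminal node there is the unique long simple root (C_3). One simple-root ordering that puts it in standard form is (alpha_2, alpha_3, alpha_1). So the algebra is type C_3, i.e. sp(6).

C3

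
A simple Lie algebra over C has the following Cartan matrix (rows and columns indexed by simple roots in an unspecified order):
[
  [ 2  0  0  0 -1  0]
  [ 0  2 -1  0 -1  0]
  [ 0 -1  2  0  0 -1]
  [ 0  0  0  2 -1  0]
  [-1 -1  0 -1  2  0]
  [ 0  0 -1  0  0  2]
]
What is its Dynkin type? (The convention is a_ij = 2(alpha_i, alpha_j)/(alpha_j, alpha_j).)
D6

The matrix has rank 6 with 2's on the diagonal. Reading the off-diagonal entries as Dynkin edges (a single edge where a_ij = a_ji = -1; a double or triple edge where a_ij * a_ji = 2 or 3), the diagram is a chain of 4 nodes with a fork of two nodes at one end (D_6). One simple-root ordering that puts it in standard form is (alpha_6, alpha_3, alpha_2, alpha_5, alpha_4, alpha_1). So the algebra is type D_6, i.e. so(12).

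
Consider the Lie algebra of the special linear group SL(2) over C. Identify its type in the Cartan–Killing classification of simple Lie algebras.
A_1 (sl(2))

This is sl(2), which has dimension 2^2 - 1 = 3 and rank 2 - 1 = 1 (a Cartan subalgebra is the diagonal traceless matrices). In the classification of classical Lie algebras, the special linear algebra sl(n+1) has type A_n; here n = 1, so the Dynkin diagram is a chain of 1 nodes with single edges (A_1). Hence the type is A_1.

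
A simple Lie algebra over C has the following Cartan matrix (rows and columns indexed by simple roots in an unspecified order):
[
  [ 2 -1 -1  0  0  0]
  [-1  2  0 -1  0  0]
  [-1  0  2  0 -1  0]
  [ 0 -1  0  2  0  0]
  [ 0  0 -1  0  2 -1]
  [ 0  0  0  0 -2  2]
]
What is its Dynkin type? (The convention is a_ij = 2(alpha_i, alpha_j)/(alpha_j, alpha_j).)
C_6

The matrix has rank 6 with 2's on the diagonal. Reading the off-diagonal entries as Dynkin edges (a single edge where a_ij = a_ji = -1; a double or triple edge where a_ij * a_ji = 2 or 3), the diagram is a chain of 6 nodes with a double edge at one end; the terminal node there is the unique long simple root (C_6). One simple-root ordering that puts it in standard form is (alpha_4, alpha_2, alpha_1, alpha_3, alpha_5, alpha_6). So the algebra is type C_6, i.e. sp(12).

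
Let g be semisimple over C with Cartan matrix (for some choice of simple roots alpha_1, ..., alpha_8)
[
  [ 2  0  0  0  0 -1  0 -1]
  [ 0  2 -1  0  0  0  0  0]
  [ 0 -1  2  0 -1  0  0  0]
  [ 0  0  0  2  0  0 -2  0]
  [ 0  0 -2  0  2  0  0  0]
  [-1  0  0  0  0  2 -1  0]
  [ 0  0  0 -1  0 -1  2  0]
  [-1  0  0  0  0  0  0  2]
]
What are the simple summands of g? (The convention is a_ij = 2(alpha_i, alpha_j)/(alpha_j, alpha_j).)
The diagram associated to this matrix has two connected components: the simple roots {alpha_2, alpha_3, alpha_5} form a chain of 3 nodes with a double edge at one end; the terminal node there is the unique long simple root (C_3), and {alpha_1, alpha_4, alpha_6, alpha_7, alpha_8} form a chain of 5 nodes with a double edge at one end; the terminal node there is the unique long simple root (C_5). A semisimple Lie algebra decomposes uniquely as the direct sum of simple ideals, one per connected component of its Dynkin diagram, so g ≅ C_3 ⊕ C_5 (dimension 21 + 55 = 76).

C_3 (sp(6)) + C_5 (sp(10))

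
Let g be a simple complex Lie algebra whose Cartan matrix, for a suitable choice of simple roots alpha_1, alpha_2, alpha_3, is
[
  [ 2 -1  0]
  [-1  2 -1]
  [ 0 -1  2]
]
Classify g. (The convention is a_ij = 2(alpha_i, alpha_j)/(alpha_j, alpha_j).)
A_3 (sl(4))

The matrix has rank 3 with 2's on the diagonal. Reading the off-diagonal entries as Dynkin edges (a single edge where a_ij = a_ji = -1; a double or triple edge where a_ij * a_ji = 2 or 3), the diagram is a chain of 3 nodes with single edges (A_3). One simple-root ordering that puts it in standard form is (alpha_3, alpha_2, alpha_1). So the algebra is type A_3, i.e. sl(4).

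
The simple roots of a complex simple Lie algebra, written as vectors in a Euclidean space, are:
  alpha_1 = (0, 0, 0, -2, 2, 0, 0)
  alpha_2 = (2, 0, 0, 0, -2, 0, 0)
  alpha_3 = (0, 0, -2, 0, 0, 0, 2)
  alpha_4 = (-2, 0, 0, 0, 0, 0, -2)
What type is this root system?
Compute the Cartan integers a_ij = 2(alpha_i, alpha_j)/(alpha_j, alpha_j); the resulting 4x4 Cartan matrix is
[[2, -1, 0, 0], [-1, 2, 0, -1], [0, 0, 2, -1], [0, -1, -1, 2]].
All simple roots have the same length, so the diagram is simply laced. The associated Dynkin diagram is a chain of 4 nodes with single edges (A_4), so the type is A_4 (the algebra sl(5)).

A_4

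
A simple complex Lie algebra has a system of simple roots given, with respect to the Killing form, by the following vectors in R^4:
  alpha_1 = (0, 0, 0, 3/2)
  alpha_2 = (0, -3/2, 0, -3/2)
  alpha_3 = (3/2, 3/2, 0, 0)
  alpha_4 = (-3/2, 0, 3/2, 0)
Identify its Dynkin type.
Compute the Cartan integers a_ij = 2(alpha_i, alpha_j)/(alpha_j, alpha_j); the resulting 4x4 Cartan matrix is
[[2, -1, 0, 0], [-2, 2, -1, 0], [0, -1, 2, -1], [0, 0, -1, 2]].
The roots have two lengths (squared-length ratio 2:1); the short ones are alpha_{1}. The associated Dynkin diagram is a chain of 4 nodes with a double edge at one end; the terminal node there is the unique short simple root (B_4), so the type is B_4 (the algebra so(9)).

B_4 (so(9))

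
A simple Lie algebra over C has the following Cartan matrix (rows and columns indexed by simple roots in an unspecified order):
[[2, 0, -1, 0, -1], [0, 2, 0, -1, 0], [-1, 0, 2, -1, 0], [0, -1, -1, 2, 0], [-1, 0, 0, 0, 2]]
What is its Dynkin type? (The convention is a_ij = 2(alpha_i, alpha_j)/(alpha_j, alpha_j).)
A5

The matrix has rank 5 with 2's on the diagonal. Reading the off-diagonal entries as Dynkin edges (a single edge where a_ij = a_ji = -1; a double or triple edge where a_ij * a_ji = 2 or 3), the diagram is a chain of 5 nodes with single edges (A_5). One simple-root ordering that puts it in standard form is (alpha_2, alpha_4, alpha_3, alpha_1, alpha_5). So the algebra is type A_5, i.e. sl(6).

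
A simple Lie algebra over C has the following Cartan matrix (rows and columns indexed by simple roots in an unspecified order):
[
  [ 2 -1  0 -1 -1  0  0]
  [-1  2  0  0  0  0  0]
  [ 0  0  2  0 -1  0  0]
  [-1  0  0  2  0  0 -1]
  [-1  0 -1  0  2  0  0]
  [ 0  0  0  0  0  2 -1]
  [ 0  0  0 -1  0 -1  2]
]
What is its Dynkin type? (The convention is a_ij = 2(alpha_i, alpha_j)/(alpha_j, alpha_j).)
The matrix has rank 7 with 2's on the diagonal. Reading the off-diagonal entries as Dynkin edges (a single edge where a_ij = a_ji = -1; a double or triple edge where a_ij * a_ji = 2 or 3), the diagram is a chain of 6 nodes with one extra node attached to the third node from one end (E_7). One simple-root ordering that puts it in standard form is (alpha_3, alpha_2, alpha_5, alpha_1, alpha_4, alpha_7, alpha_6). So the algebra is type E_7.

E_7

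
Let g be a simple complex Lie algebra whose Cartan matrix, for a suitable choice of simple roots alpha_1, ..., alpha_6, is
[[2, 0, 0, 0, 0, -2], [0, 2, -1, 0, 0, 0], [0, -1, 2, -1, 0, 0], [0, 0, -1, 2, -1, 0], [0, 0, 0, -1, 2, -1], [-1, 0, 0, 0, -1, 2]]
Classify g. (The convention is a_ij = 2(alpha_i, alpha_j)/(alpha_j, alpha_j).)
C6

The matrix has rank 6 with 2's on the diagonal. Reading the off-diagonal entries as Dynkin edges (a single edge where a_ij = a_ji = -1; a double or triple edge where a_ij * a_ji = 2 or 3), the diagram is a chain of 6 nodes with a double edge at one end; the terminal node there is the unique long simple root (C_6). One simple-root ordering that puts it in standard form is (alpha_2, alpha_3, alpha_4, alpha_5, alpha_6, alpha_1). So the algebra is type C_6, i.e. sp(12).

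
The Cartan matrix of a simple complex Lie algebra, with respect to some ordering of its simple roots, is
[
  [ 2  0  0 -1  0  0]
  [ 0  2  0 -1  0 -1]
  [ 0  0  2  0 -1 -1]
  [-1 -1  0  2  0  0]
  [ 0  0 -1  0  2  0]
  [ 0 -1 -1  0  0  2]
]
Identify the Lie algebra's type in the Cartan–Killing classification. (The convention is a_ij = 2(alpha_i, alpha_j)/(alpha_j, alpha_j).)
type A_6

The matrix has rank 6 with 2's on the diagonal. Reading the off-diagonal entries as Dynkin edges (a single edge where a_ij = a_ji = -1; a double or triple edge where a_ij * a_ji = 2 or 3), the diagram is a chain of 6 nodes with single edges (A_6). One simple-root ordering that puts it in standard form is (alpha_1, alpha_4, alpha_2, alpha_6, alpha_3, alpha_5). So the algebra is type A_6, i.e. sl(7).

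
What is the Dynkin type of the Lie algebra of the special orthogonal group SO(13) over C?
This is so(13) with 13 odd, which has dimension 13(13-1)/2 = 78 and rank (13-1)/2 = 6. In the classification of classical Lie algebras, the orthogonal algebra so(2n+1) in an odd number of variables has type B_n; here n = 6, so the Dynkin diagram is a chain of 6 nodes with a double edge at one end; the terminal node there is the unique short simple root (B_6). Hence the type is B_6.

B_6 (so(13))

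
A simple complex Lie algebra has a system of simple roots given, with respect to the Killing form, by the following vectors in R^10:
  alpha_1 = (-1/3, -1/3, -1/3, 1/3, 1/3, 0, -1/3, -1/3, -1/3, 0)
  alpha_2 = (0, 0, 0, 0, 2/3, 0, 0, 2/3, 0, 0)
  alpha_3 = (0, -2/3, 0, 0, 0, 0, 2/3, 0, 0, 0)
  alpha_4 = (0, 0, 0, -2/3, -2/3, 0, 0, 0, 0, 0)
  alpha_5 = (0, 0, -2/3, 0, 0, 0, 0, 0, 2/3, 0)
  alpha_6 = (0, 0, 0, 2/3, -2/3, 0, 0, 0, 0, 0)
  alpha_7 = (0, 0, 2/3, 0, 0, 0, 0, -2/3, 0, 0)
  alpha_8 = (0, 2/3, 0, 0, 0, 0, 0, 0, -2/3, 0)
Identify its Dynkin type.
Compute the Cartan integers a_ij = 2(alpha_i, alpha_j)/(alpha_j, alpha_j); the resulting 8x8 Cartan matrix is
[[2, 0, 0, -1, 0, 0, 0, 0], [0, 2, 0, -1, 0, -1, -1, 0], [0, 0, 2, 0, 0, 0, 0, -1], [-1, -1, 0, 2, 0, 0, 0, 0], [0, 0, 0, 0, 2, 0, -1, -1], [0, -1, 0, 0, 0, 2, 0, 0], [0, -1, 0, 0, -1, 0, 2, 0], [0, 0, -1, 0, -1, 0, 0, 2]].
All simple roots have the same length, so the diagram is simply laced. The associated Dynkin diagram is a chain of 7 nodes with one extra node attached to the third node from one end (E_8), so the type is E_8.

type E_8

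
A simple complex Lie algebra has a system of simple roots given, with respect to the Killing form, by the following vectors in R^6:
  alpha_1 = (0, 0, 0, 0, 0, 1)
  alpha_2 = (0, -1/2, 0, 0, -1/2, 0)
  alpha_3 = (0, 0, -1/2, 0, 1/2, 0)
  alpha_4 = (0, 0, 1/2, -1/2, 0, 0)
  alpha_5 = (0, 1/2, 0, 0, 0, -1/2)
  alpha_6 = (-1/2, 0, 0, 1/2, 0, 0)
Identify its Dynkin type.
C6

Compute the Cartan integers a_ij = 2(alpha_i, alpha_j)/(alpha_j, alpha_j); the resulting 6x6 Cartan matrix is
[[2, 0, 0, 0, -2, 0], [0, 2, -1, 0, -1, 0], [0, -1, 2, -1, 0, 0], [0, 0, -1, 2, 0, -1], [-1, -1, 0, 0, 2, 0], [0, 0, 0, -1, 0, 2]].
The roots have two lengths (squared-length ratio 2:1); the short ones are alpha_{2,3,4,5,6}. The associated Dynkin diagram is a chain of 6 nodes with a double edge at one end; the terminal node there is the unique long simple root (C_6), so the type is C_6 (the algebra sp(12)).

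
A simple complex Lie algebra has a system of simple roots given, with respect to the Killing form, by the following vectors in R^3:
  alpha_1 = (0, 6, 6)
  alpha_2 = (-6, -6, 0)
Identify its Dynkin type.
Compute the Cartan integers a_ij = 2(alpha_i, alpha_j)/(alpha_j, alpha_j); the resulting 2x2 Cartan matrix is
[[2, -1], [-1, 2]].
All simple roots have the same length, so the diagram is simply laced. The associated Dynkin diagram is a chain of 2 nodes with single edges (A_2), so the type is A_2 (the algebra sl(3)).

A2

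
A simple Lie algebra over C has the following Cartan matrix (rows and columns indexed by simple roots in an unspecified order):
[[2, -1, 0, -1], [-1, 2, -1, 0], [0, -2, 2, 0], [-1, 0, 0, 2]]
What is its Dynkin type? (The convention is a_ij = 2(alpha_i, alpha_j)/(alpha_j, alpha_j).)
C_4

The matrix has rank 4 with 2's on the diagonal. Reading the off-diagonal entries as Dynkin edges (a single edge where a_ij = a_ji = -1; a double or triple edge where a_ij * a_ji = 2 or 3), the diagram is a chain of 4 nodes with a double edge at one end; the terminal node there is the unique long simple root (C_4). One simple-root ordering that puts it in standard form is (alpha_4, alpha_1, alpha_2, alpha_3). So the algebra is type C_4, i.e. sp(8).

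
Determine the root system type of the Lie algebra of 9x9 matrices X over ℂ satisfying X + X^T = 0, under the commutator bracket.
This is so(9) with 9 odd, which has dimension 9(9-1)/2 = 36 and rank (9-1)/2 = 4. In the classification of classical Lie algebras, the orthogonal algebra so(2n+1) in an odd number of variables has type B_n; here n = 4, so the Dynkin diagram is a chain of 4 nodes with a double edge at one end; the terminal node there is the unique short simple root (B_4). Hence the type is B_4.

B_4 (so(9))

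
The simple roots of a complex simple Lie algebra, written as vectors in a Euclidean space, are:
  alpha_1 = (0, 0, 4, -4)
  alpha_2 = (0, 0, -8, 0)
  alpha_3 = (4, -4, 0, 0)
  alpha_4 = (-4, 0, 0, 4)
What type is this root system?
C_4

Compute the Cartan integers a_ij = 2(alpha_i, alpha_j)/(alpha_j, alpha_j); the resulting 4x4 Cartan matrix is
[[2, -1, 0, -1], [-2, 2, 0, 0], [0, 0, 2, -1], [-1, 0, -1, 2]].
The roots have two lengths (squared-length ratio 2:1); the short ones are alpha_{1,3,4}. The associated Dynkin diagram is a chain of 4 nodes with a double edge at one end; the terminal node there is the unique long simple root (C_4), so the type is C_4 (the algebra sp(8)).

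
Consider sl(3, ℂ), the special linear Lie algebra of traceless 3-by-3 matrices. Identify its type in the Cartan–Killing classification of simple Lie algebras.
A_2

This is sl(3), which has dimension 3^2 - 1 = 8 and rank 3 - 1 = 2 (a Cartan subalgebra is the diagonal traceless matrices). In the classification of classical Lie algebras, the special linear algebra sl(n+1) has type A_n; here n = 2, so the Dynkin diagram is a chain of 2 nodes with single edges (A_2). Hence the type is A_2.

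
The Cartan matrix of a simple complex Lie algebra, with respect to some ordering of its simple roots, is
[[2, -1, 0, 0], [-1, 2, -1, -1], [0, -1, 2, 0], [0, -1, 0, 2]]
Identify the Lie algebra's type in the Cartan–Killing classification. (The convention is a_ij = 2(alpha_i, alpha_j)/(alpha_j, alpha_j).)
The matrix has rank 4 with 2's on the diagonal. Reading the off-diagonal entries as Dynkin edges (a single edge where a_ij = a_ji = -1; a double or triple edge where a_ij * a_ji = 2 or 3), the diagram is a chain of 2 nodes with a fork of two nodes at one end (D_4). One simple-root ordering that puts it in standard form is (alpha_3, alpha_2, alpha_4, alpha_1). So the algebra is type D_4, i.e. so(8).

D4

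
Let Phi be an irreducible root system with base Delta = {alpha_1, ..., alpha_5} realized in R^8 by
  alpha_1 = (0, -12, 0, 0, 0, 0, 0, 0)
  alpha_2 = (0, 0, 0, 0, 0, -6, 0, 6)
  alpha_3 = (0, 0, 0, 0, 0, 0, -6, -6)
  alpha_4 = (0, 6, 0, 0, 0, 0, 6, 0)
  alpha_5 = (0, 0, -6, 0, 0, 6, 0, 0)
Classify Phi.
type C_5

Compute the Cartan integers a_ij = 2(alpha_i, alpha_j)/(alpha_j, alpha_j); the resulting 5x5 Cartan matrix is
[[2, 0, 0, -2, 0], [0, 2, -1, 0, -1], [0, -1, 2, -1, 0], [-1, 0, -1, 2, 0], [0, -1, 0, 0, 2]].
The roots have two lengths (squared-length ratio 2:1); the short ones are alpha_{2,3,4,5}. The associated Dynkin diagram is a chain of 5 nodes with a double edge at one end; the terminal node there is the unique long simple root (C_5), so the type is C_5 (the algebra sp(10)).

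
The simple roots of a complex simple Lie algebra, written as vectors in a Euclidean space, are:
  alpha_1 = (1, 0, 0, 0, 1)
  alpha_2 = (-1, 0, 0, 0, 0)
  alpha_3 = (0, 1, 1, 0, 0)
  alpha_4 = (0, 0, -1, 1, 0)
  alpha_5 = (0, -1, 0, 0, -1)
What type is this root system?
Compute the Cartan integers a_ij = 2(alpha_i, alpha_j)/(alpha_j, alpha_j); the resulting 5x5 Cartan matrix is
[[2, -2, 0, 0, -1], [-1, 2, 0, 0, 0], [0, 0, 2, -1, -1], [0, 0, -1, 2, 0], [-1, 0, -1, 0, 2]].
The roots have two lengths (squared-length ratio 2:1); the short ones are alpha_{2}. The associated Dynkin diagram is a chain of 5 nodes with a double edge at one end; the terminal node there is the unique short simple root (B_5), so the type is B_5 (the algebra so(11)).

B_5 (so(11))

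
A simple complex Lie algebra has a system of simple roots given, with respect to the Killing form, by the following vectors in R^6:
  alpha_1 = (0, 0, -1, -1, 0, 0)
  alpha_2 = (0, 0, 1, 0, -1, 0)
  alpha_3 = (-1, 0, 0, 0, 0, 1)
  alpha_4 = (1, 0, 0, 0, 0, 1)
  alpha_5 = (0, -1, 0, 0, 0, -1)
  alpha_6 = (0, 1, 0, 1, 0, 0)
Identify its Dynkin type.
D6

Compute the Cartan integers a_ij = 2(alpha_i, alpha_j)/(alpha_j, alpha_j); the resulting 6x6 Cartan matrix is
[[2, -1, 0, 0, 0, -1], [-1, 2, 0, 0, 0, 0], [0, 0, 2, 0, -1, 0], [0, 0, 0, 2, -1, 0], [0, 0, -1, -1, 2, -1], [-1, 0, 0, 0, -1, 2]].
All simple roots have the same length, so the diagram is simply laced. The associated Dynkin diagram is a chain of 4 nodes with a fork of two nodes at one end (D_6), so the type is D_6 (the algebra so(12)).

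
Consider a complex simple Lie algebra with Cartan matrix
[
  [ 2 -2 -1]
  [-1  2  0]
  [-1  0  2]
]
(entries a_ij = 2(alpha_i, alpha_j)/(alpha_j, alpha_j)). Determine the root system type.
The matrix has rank 3 with 2's on the diagonal. Reading the off-diagonal entries as Dynkin edges (a single edge where a_ij = a_ji = -1; a double or triple edge where a_ij * a_ji = 2 or 3), the diagram is a chain of 3 nodes with a double edge at one end; the terminal node there is the unique short simple root (B_3). One simple-root ordering that puts it in standard form is (alpha_3, alpha_1, alpha_2). So the algebra is type B_3, i.e. so(7).

B3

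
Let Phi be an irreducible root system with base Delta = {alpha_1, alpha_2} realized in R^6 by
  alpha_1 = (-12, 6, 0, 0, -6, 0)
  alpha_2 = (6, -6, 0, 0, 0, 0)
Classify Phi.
Compute the Cartan integers a_ij = 2(alpha_i, alpha_j)/(alpha_j, alpha_j); the resulting 2x2 Cartan matrix is
[[2, -3], [-1, 2]].
The roots have two lengths (squared-length ratio 3:1); the short ones are alpha_{2}. The associated Dynkin diagram is two nodes joined by a triple edge (G_2), so the type is G_2.

type G_2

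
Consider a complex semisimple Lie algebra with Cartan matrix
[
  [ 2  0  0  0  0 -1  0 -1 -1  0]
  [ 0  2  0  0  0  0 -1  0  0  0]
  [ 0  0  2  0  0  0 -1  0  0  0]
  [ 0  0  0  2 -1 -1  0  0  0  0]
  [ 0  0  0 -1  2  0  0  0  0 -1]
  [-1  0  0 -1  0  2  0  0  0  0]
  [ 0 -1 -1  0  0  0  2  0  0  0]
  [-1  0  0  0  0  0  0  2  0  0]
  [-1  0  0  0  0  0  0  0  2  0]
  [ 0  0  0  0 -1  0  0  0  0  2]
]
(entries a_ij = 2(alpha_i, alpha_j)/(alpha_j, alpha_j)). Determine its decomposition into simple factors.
The diagram associated to this matrix has two connected components: the simple roots {alpha_2, alpha_3, alpha_7} form a chain of 3 nodes with single edges (A_3), and {alpha_1, alpha_4, alpha_5, alpha_6, alpha_8, alpha_9, alpha_10} form a chain of 5 nodes with a fork of two nodes at one end (D_7). A semisimple Lie algebra decomposes uniquely as the direct sum of simple ideals, one per connected component of its Dynkin diagram, so g ≅ A_3 ⊕ D_7 (dimension 15 + 91 = 106).

A_3 (sl(4)) + D_7 (so(14))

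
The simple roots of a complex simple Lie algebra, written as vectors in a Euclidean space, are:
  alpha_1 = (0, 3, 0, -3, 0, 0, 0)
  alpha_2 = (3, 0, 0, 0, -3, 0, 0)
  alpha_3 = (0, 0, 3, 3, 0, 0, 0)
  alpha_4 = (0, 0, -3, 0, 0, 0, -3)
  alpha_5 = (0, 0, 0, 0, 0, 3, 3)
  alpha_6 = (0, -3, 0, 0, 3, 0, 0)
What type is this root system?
Compute the Cartan integers a_ij = 2(alpha_i, alpha_j)/(alpha_j, alpha_j); the resulting 6x6 Cartan matrix is
[[2, 0, -1, 0, 0, -1], [0, 2, 0, 0, 0, -1], [-1, 0, 2, -1, 0, 0], [0, 0, -1, 2, -1, 0], [0, 0, 0, -1, 2, 0], [-1, -1, 0, 0, 0, 2]].
All simple roots have the same length, so the diagram is simply laced. The associated Dynkin diagram is a chain of 6 nodes with single edges (A_6), so the type is A_6 (the algebra sl(7)).

A_6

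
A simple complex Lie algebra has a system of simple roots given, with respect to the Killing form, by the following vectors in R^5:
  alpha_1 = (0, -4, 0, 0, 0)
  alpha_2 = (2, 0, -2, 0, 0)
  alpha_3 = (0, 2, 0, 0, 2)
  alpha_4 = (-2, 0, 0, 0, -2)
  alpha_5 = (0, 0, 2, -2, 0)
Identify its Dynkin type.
Compute the Cartan integers a_ij = 2(alpha_i, alpha_j)/(alpha_j, alpha_j); the resulting 5x5 Cartan matrix is
[[2, 0, -2, 0, 0], [0, 2, 0, -1, -1], [-1, 0, 2, -1, 0], [0, -1, -1, 2, 0], [0, -1, 0, 0, 2]].
The roots have two lengths (squared-length ratio 2:1); the short ones are alpha_{2,3,4,5}. The associated Dynkin diagram is a chain of 5 nodes with a double edge at one end; the terminal node there is the unique long simple root (C_5), so the type is C_5 (the algebra sp(10)).

type C_5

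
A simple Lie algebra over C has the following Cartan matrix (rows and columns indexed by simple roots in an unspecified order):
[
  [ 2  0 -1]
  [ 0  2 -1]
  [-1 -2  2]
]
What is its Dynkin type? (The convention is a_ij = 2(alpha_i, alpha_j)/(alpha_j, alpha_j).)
B3

The matrix has rank 3 with 2's on the diagonal. Reading the off-diagonal entries as Dynkin edges (a single edge where a_ij = a_ji = -1; a double or triple edge where a_ij * a_ji = 2 or 3), the diagram is a chain of 3 nodes with a double edge at one end; the terminal node there is the unique short simple root (B_3). One simple-root ordering that puts it in standard form is (alpha_1, alpha_3, alpha_2). So the algebra is type B_3, i.e. so(7).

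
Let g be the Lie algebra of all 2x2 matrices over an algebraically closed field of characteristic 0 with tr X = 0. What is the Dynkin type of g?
This is sl(2), which has dimension 2^2 - 1 = 3 and rank 2 - 1 = 1 (a Cartan subalgebra is the diagonal traceless matrices). In the classification of classical Lie algebras, the special linear algebra sl(n+1) has type A_n; here n = 1, so the Dynkin diagram is a chain of 1 nodes with single edges (A_1). Hence the type is A_1.

A1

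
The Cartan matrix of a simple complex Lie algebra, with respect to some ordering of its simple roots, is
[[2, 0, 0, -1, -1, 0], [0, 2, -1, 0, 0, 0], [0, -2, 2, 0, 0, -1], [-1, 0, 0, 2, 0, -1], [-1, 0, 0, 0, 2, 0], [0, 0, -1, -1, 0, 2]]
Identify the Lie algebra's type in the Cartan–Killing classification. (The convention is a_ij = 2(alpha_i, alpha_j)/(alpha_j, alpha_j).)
B6

The matrix has rank 6 with 2's on the diagonal. Reading the off-diagonal entries as Dynkin edges (a single edge where a_ij = a_ji = -1; a double or triple edge where a_ij * a_ji = 2 or 3), the diagram is a chain of 6 nodes with a double edge at one end; the terminal node there is the unique short simple root (B_6). One simple-root ordering that puts it in standard form is (alpha_5, alpha_1, alpha_4, alpha_6, alpha_3, alpha_2). So the algebra is type B_6, i.e. so(13).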